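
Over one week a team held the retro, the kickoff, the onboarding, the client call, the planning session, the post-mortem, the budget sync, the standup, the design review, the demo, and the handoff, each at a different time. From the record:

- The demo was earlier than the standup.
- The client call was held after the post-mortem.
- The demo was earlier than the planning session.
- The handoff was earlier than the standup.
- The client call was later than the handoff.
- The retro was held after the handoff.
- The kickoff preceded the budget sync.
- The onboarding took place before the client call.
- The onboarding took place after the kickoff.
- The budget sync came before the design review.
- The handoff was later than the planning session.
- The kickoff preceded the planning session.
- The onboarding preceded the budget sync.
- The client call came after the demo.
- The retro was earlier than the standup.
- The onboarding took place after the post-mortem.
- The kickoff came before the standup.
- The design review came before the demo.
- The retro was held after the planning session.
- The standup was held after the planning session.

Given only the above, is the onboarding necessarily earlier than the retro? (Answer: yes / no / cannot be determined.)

yes

Chain the constraints: the onboarding → the budget sync → the design review → the demo → the planning session → the retro. Each link is directly stated, so the onboarding comes before the retro.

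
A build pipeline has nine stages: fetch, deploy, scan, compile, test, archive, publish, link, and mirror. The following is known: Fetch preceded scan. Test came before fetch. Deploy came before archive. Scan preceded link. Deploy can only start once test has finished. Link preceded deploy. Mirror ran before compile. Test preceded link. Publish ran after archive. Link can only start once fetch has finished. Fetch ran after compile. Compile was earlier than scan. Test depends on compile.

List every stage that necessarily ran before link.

Directly stated before link: fetch, scan, and test.
Compile reaches link via compile → test → link.
Mirror reaches link via mirror → compile → test → link.

compile, fetch, mirror, scan, test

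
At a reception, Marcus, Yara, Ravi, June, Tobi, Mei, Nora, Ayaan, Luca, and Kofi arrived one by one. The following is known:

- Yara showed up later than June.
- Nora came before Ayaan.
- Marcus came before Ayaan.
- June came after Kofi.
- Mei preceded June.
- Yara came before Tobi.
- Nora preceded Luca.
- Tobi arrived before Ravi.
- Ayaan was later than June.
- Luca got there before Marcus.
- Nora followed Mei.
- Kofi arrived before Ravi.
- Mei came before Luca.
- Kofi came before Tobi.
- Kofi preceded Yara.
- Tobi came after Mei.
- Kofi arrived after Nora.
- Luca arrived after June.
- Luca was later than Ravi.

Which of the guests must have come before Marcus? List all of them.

Directly stated before Marcus: Luca.
June reaches Marcus via June → Luca → Marcus.
Kofi reaches Marcus via Kofi → Ravi → Luca → Marcus.
Mei reaches Marcus via Mei → Luca → Marcus.
Likewise Nora, Ravi, Tobi, and Yara each reach Marcus by chaining the stated constraints.

June, Kofi, Luca, Mei, Nora, Ravi, Tobi, Yara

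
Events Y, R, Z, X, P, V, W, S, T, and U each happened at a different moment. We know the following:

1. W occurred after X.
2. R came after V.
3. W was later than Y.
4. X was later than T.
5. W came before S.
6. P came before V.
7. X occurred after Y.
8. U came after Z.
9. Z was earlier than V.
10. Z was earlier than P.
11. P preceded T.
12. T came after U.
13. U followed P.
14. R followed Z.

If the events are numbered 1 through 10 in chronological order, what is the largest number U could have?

U must come before S, T, W, and X — 4 events forced after it.
Everything else can be placed before U in some valid order, so U can sit as late as position 10 − 4 = 6.

6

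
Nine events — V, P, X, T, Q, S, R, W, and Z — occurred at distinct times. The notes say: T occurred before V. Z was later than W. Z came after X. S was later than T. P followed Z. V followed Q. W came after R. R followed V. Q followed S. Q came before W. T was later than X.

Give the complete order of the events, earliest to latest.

The constraints fix every adjacent pair, so only one ordering works:
X → T → S → Q → V → R → W → Z → P.

X, T, S, Q, V, R, W, Z, P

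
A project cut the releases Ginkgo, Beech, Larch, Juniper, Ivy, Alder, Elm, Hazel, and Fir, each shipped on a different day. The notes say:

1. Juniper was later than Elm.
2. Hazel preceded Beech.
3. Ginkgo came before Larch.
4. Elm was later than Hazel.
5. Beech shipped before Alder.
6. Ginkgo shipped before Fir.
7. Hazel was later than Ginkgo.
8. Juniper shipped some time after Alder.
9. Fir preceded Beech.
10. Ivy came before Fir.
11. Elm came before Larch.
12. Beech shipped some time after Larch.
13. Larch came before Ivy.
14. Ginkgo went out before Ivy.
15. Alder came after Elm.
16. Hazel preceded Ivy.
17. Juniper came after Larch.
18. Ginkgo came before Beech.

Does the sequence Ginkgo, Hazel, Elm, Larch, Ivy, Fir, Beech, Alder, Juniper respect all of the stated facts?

yes

Check each stated constraint against the proposed order — e.g. Elm is ahead of Juniper; Ginkgo is ahead of Beech. Every pair is in the required order; nothing is violated.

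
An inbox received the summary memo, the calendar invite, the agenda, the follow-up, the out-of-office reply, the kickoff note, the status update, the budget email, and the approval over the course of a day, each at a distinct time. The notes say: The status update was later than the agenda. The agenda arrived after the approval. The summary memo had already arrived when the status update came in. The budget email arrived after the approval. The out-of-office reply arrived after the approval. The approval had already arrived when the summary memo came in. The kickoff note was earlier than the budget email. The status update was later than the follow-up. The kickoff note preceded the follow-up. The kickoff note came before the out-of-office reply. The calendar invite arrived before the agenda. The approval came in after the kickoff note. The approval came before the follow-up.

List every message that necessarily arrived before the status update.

Directly stated before the status update: the agenda, the follow-up, and the summary memo.
The approval reaches the status update via the approval → the agenda → the status update.
The calendar invite reaches the status update via the calendar invite → the agenda → the status update.
The kickoff note reaches the status update via the kickoff note → the follow-up → the status update.
No chain forces the budget email (or any of the others) ahead of the status update.

the agenda, the approval, the calendar invite, the follow-up, the kickoff note, the summary memo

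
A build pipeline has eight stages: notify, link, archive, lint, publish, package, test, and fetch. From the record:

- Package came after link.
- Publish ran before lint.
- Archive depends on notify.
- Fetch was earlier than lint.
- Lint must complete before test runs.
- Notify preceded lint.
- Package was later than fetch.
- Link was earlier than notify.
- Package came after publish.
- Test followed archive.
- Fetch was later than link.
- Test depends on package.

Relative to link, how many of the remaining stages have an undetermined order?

1

Forced after link: archive, fetch, lint, notify, package, and test.
That leaves publish with no forced order relative to link — 1.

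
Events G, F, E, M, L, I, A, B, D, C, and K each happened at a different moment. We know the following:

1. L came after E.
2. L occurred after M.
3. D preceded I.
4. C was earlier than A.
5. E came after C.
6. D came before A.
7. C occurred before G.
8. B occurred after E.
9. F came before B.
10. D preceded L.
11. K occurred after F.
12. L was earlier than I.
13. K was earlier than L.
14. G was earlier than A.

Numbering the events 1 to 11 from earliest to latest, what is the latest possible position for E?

E must come before B, I, and L — 3 events forced after it.
Everything else can be placed before E in some valid order, so E can sit as late as position 11 − 3 = 8.

8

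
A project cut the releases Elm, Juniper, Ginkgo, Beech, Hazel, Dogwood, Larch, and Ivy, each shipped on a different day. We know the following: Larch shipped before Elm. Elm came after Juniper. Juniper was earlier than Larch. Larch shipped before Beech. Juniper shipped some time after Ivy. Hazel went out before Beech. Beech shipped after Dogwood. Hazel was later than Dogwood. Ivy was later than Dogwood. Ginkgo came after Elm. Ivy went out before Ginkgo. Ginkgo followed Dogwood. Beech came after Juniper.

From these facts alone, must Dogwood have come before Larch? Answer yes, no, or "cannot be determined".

yes

Chain the constraints: Dogwood → Ivy → Juniper → Larch. Each link is directly stated, so Dogwood comes before Larch.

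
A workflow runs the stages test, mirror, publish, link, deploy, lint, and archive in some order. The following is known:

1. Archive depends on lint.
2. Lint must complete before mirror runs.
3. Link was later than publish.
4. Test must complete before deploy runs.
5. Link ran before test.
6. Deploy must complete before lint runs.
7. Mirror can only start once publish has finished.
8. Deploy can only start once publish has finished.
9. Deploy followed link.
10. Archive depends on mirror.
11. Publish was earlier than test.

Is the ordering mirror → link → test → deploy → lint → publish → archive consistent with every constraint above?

no

The constraints require publish before mirror, but in the proposed sequence mirror appears ahead of publish. That one violation is enough.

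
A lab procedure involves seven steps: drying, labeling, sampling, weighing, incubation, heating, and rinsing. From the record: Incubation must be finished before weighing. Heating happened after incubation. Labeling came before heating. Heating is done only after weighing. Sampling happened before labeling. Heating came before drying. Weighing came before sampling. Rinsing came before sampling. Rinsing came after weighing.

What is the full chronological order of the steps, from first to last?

The constraints fix every adjacent pair, so only one ordering works:
incubation → weighing → rinsing → sampling → labeling → heating → drying.

incubation, weighing, rinsing, sampling, labeling, heating, drying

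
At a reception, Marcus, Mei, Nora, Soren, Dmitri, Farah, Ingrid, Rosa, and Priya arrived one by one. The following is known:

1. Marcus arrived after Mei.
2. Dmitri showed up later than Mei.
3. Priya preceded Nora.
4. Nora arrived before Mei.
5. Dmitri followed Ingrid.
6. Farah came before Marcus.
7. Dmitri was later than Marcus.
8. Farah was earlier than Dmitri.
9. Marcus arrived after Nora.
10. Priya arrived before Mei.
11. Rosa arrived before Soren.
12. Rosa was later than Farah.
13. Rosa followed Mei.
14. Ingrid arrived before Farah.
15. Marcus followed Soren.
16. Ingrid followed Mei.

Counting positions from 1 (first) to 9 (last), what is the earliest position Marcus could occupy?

8

Farah, Ingrid, Mei, Nora, Priya, Rosa, and Soren must all come before Marcus — 7 forced predecessors.
Nothing else is forced ahead of Marcus, so their earliest slot is position 7 + 1 = 8.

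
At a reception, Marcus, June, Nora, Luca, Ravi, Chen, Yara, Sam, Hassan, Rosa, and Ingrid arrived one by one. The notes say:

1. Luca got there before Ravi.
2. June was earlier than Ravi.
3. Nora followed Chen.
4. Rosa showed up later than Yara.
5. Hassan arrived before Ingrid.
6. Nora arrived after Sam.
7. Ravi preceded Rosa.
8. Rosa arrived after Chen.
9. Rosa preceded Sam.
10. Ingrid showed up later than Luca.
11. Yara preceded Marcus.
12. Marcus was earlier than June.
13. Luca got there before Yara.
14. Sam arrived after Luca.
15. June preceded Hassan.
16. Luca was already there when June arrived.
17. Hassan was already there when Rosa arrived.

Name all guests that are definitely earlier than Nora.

Directly stated before Nora: Chen and Sam.
Hassan reaches Nora via Hassan → Rosa → Sam → Nora.
June reaches Nora via June → Ravi → Rosa → Sam → Nora.
Luca reaches Nora via Luca → Sam → Nora.
Likewise Marcus, Ravi, Rosa, and Yara each reach Nora by chaining the stated constraints.

Chen, Hassan, June, Luca, Marcus, Ravi, Rosa, Sam, Yara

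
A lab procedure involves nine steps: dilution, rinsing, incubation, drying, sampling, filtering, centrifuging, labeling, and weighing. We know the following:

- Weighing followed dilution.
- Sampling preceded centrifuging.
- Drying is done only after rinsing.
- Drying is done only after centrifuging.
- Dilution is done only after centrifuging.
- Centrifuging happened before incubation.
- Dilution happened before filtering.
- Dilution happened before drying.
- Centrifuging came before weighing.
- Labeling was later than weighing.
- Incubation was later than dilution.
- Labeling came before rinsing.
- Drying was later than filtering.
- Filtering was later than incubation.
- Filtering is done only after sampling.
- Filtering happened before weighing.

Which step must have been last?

Every other step has a chain of constraints placing it before drying, so drying is last.

drying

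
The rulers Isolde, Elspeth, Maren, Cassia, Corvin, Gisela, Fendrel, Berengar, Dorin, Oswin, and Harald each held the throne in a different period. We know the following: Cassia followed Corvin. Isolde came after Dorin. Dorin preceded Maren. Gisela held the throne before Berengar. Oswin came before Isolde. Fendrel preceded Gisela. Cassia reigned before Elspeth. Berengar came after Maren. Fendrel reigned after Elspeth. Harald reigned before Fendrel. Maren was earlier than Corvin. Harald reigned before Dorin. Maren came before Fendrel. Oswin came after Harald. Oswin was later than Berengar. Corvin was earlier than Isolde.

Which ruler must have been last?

Every other ruler has a chain of constraints placing them before Isolde, so Isolde is last.

Isolde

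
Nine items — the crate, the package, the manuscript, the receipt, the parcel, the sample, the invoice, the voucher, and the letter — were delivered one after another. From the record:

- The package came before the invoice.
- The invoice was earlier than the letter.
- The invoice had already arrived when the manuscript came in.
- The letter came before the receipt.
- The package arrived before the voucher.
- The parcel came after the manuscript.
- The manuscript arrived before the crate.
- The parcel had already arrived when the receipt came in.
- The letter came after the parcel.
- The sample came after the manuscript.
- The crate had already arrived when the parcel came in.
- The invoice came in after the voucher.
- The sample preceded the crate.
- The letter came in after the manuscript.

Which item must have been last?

the receipt

Every other item has a chain of constraints placing it before the receipt, so the receipt is last.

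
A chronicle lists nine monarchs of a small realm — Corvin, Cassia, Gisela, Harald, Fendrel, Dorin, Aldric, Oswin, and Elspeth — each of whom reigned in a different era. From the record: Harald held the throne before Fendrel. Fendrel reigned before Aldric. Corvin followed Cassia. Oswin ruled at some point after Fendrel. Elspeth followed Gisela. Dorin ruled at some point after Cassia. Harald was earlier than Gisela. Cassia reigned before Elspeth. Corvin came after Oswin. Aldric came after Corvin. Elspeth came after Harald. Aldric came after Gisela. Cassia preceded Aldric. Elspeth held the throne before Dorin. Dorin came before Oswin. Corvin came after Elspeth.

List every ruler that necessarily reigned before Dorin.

Cassia, Elspeth, Gisela, Harald

Directly stated before Dorin: Cassia and Elspeth.
Gisela reaches Dorin via Gisela → Elspeth → Dorin.
Harald reaches Dorin via Harald → Elspeth → Dorin.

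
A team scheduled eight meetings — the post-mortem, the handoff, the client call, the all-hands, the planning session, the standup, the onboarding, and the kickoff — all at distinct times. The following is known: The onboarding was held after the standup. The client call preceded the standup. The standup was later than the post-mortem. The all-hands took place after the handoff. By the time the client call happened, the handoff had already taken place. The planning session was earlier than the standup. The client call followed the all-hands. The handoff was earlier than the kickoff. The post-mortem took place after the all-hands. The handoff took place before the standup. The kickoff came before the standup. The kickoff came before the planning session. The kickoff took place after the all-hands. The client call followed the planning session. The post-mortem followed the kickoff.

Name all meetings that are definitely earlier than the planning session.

the all-hands, the handoff, the kickoff

Directly stated before the planning session: the kickoff.
The all-hands reaches the planning session via the all-hands → the kickoff → the planning session.
The handoff reaches the planning session via the handoff → the kickoff → the planning session.
No chain forces the standup (or any of the others) ahead of the planning session.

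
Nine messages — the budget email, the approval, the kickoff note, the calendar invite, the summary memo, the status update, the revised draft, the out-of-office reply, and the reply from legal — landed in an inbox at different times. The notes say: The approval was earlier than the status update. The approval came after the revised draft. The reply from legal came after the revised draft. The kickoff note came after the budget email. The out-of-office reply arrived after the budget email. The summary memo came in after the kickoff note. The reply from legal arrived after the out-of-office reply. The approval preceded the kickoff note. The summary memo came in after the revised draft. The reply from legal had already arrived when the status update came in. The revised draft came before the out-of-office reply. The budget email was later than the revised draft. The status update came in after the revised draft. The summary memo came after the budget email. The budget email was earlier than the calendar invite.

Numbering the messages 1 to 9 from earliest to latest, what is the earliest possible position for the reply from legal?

The budget email, the out-of-office reply, and the revised draft must all come before the reply from legal — 3 forced predecessors.
Nothing else is forced ahead of the reply from legal, so its earliest slot is position 3 + 1 = 4.

4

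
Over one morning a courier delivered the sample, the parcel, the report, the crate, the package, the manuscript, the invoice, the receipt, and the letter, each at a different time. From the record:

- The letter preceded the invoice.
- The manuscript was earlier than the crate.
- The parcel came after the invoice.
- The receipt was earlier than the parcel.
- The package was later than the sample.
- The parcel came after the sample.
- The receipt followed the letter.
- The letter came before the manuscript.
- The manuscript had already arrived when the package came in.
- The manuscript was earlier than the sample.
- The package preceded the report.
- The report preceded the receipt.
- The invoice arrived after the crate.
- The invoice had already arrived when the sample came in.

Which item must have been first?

The letter has a chain of constraints placing it before every other item, so the letter must be first.

the letter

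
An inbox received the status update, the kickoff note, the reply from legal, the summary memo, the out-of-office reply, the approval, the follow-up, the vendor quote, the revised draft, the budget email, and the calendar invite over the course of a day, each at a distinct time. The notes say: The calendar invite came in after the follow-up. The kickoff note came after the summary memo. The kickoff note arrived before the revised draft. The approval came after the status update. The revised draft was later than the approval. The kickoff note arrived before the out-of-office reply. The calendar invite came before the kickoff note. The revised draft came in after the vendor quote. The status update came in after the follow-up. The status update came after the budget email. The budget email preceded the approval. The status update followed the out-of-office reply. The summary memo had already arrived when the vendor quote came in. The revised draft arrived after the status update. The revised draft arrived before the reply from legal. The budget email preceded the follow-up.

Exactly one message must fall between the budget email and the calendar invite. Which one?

the follow-up

Tracing the constraints gives the budget email → the follow-up → the calendar invite, so the follow-up sits after the budget email and before the calendar invite.
No other message is forced both after the budget email and before the calendar invite.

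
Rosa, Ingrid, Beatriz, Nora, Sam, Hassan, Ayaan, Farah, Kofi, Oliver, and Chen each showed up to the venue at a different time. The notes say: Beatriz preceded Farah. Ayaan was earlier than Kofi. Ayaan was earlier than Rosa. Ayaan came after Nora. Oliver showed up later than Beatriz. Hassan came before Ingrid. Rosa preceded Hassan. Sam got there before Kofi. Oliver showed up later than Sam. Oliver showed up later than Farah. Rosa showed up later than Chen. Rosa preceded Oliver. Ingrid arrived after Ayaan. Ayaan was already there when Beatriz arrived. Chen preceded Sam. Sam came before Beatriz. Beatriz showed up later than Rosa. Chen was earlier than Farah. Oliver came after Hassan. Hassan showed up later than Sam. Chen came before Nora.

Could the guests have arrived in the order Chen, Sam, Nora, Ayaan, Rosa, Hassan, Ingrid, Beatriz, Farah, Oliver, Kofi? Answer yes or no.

Check each stated constraint against the proposed order — e.g. Chen is ahead of Farah; Sam is ahead of Kofi. Every pair is in the required order; nothing is violated.

yes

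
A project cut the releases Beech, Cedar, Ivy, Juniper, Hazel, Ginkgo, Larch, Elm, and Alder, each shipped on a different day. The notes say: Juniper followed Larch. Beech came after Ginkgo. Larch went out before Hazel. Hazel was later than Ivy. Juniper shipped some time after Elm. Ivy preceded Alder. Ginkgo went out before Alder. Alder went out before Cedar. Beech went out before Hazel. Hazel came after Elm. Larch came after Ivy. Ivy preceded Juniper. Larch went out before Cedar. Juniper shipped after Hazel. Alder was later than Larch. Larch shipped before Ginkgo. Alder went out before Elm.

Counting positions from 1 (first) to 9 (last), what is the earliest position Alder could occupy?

Ginkgo, Ivy, and Larch must all come before Alder — 3 forced predecessors.
Nothing else is forced ahead of Alder, so its earliest slot is position 3 + 1 = 4.

4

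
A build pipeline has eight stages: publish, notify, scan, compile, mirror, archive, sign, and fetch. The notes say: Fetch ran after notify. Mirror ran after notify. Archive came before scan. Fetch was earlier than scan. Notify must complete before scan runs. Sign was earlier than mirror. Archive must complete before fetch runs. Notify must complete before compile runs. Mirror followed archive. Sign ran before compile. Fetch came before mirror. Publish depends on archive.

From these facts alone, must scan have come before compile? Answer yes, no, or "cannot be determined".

cannot be determined

No chain of stated constraints runs from scan to compile, and none runs from compile to scan either.
So the relative order of scan and compile is not fixed by the given facts.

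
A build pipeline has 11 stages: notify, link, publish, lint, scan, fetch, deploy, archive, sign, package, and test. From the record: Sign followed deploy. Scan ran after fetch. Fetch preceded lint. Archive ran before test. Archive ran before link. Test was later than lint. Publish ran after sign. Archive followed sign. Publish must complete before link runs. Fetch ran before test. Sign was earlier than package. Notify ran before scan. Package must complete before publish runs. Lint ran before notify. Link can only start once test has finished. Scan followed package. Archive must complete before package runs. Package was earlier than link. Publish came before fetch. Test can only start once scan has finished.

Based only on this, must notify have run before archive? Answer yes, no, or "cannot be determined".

no

Tracing the constraints gives archive → package → publish → fetch → lint → notify, so archive must come before notify.
That means notify cannot be before archive.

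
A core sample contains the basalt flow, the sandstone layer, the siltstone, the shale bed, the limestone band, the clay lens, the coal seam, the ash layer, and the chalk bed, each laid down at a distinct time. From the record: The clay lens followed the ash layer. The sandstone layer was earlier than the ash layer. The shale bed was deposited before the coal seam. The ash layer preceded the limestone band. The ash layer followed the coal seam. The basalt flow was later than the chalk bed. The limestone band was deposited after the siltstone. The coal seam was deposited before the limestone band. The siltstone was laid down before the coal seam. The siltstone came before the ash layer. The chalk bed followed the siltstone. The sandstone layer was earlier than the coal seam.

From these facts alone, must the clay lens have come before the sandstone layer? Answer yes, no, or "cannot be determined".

no

Tracing the constraints gives the sandstone layer → the ash layer → the clay lens, so the sandstone layer must come before the clay lens.
That means the clay lens cannot be before the sandstone layer.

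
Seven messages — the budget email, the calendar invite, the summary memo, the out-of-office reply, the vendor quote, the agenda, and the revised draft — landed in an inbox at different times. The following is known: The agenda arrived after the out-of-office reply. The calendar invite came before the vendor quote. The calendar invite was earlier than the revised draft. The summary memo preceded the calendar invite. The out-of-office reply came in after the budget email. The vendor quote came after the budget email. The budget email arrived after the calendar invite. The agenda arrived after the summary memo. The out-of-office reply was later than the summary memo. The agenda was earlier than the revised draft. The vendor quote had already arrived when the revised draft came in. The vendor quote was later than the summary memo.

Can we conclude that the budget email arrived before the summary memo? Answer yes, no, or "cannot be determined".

Tracing the constraints gives the summary memo → the calendar invite → the budget email, so the summary memo must come before the budget email.
That means the budget email cannot be before the summary memo.

no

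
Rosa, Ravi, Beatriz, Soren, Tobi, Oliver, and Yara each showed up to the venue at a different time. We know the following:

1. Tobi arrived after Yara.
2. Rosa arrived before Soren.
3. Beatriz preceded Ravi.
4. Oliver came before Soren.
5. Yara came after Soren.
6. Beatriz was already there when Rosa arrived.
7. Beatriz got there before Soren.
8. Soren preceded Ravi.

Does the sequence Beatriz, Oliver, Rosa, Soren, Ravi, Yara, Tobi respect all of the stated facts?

Check each stated constraint against the proposed order — e.g. Beatriz is ahead of Soren; Beatriz is ahead of Ravi. Every pair is in the required order; nothing is violated.

yes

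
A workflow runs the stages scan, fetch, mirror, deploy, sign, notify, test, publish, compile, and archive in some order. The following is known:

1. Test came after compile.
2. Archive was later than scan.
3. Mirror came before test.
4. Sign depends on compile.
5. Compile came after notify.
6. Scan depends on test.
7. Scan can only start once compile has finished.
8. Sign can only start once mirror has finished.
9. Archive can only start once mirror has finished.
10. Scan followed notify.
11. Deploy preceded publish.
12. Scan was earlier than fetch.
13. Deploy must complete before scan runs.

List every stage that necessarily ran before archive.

Directly stated before archive: mirror and scan.
Compile reaches archive via compile → scan → archive.
Deploy reaches archive via deploy → scan → archive.
Notify reaches archive via notify → scan → archive.
Likewise test reaches archive by chaining the stated constraints.
No chain forces publish (or any of the others) ahead of archive.

compile, deploy, mirror, notify, scan, test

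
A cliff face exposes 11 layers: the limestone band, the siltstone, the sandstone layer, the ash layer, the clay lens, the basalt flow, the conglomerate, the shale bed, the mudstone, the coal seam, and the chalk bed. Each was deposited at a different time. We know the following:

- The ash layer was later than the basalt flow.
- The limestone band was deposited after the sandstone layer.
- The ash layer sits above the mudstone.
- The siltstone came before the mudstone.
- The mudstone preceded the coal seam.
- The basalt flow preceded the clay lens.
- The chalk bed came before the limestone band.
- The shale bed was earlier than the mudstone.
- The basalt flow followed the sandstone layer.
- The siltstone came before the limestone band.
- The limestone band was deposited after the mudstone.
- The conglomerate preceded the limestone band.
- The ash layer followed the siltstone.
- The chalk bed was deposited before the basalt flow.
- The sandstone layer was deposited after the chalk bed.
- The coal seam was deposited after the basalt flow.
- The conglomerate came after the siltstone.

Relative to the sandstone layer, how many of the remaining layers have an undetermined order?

4

Forced before the sandstone layer: the chalk bed; forced after the sandstone layer: the ash layer, the basalt flow, the clay lens, the coal seam, and the limestone band.
That leaves the conglomerate, the mudstone, the shale bed, and the siltstone with no forced order relative to the sandstone layer — 4.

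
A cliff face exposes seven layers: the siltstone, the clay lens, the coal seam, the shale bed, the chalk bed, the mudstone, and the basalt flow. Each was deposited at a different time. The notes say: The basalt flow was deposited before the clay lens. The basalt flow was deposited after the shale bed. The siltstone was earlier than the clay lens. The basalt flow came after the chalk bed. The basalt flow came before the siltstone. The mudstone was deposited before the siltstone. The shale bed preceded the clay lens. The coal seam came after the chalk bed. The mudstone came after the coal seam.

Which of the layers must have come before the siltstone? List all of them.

Directly stated before the siltstone: the basalt flow and the mudstone.
The chalk bed reaches the siltstone via the chalk bed → the basalt flow → the siltstone.
The coal seam reaches the siltstone via the coal seam → the mudstone → the siltstone.
The shale bed reaches the siltstone via the shale bed → the basalt flow → the siltstone.

the basalt flow, the chalk bed, the coal seam, the mudstone, the shale bed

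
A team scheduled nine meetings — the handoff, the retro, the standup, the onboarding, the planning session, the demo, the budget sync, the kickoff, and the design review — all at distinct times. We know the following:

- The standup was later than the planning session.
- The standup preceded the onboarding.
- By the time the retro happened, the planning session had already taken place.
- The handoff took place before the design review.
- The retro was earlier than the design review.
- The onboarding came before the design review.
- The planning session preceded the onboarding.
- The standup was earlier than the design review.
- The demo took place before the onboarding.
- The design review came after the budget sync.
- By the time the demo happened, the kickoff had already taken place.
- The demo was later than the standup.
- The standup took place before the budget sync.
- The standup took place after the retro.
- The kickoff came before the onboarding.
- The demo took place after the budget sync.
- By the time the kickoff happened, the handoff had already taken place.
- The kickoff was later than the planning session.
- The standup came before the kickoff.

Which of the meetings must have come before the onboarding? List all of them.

Directly stated before the onboarding: the demo, the kickoff, the planning session, and the standup.
The budget sync reaches the onboarding via the budget sync → the demo → the onboarding.
The handoff reaches the onboarding via the handoff → the kickoff → the onboarding.
The retro reaches the onboarding via the retro → the standup → the onboarding.

the budget sync, the demo, the handoff, the kickoff, the planning session, the retro, the standup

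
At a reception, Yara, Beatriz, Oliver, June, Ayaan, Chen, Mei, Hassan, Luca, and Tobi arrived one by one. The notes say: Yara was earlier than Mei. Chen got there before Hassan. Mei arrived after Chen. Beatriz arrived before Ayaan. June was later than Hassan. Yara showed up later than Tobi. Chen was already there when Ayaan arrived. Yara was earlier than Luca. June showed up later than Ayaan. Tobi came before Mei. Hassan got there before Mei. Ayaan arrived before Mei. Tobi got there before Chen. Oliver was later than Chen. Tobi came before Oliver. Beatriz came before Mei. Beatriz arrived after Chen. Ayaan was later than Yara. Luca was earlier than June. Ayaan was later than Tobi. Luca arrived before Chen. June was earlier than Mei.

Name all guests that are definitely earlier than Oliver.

Chen, Luca, Tobi, Yara

Directly stated before Oliver: Chen and Tobi.
Luca reaches Oliver via Luca → Chen → Oliver.
Yara reaches Oliver via Yara → Luca → Chen → Oliver.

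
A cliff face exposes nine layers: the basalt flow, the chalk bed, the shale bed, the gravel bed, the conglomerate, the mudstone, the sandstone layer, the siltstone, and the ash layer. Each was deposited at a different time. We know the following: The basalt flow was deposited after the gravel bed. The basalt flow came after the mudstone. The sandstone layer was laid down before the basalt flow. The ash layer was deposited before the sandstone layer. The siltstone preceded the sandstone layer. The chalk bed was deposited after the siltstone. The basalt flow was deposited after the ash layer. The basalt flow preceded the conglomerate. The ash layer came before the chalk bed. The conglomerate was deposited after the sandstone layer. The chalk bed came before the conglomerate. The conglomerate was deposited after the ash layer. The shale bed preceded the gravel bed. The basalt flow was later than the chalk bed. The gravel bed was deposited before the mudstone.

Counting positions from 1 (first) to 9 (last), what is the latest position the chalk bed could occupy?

The chalk bed must come before the basalt flow and the conglomerate — 2 layers forced after it.
Everything else can be placed before the chalk bed in some valid order, so the chalk bed can sit as late as position 9 − 2 = 7.

7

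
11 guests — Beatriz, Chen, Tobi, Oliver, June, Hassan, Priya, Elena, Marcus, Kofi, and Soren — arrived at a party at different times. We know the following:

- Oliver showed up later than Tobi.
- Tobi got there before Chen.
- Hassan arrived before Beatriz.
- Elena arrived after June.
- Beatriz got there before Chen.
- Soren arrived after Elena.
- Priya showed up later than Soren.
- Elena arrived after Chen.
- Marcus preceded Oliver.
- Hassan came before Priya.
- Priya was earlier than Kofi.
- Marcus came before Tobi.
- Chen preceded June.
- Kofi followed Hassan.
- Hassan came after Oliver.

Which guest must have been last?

Kofi

Every other guest has a chain of constraints placing them before Kofi, so Kofi is last.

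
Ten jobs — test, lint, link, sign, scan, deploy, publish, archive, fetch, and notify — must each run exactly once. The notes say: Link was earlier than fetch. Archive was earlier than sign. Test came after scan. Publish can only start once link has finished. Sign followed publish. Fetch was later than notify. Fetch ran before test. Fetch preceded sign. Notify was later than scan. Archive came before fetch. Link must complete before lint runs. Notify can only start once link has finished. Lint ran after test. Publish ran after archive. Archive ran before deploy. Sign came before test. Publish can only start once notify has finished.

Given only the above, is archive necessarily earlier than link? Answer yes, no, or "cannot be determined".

No chain of stated constraints runs from archive to link, and none runs from link to archive either.
So the relative order of archive and link is not fixed by the given facts.

cannot be determined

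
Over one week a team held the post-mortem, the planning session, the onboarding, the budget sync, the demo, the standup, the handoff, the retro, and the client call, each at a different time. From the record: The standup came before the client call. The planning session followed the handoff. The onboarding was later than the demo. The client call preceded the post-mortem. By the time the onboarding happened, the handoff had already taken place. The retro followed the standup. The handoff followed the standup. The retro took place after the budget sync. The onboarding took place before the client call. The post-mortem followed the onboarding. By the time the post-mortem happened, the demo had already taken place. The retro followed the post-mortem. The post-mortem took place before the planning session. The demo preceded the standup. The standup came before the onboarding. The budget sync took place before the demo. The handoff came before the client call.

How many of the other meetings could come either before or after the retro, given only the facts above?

1

Forced before the retro: the budget sync, the client call, the demo, the handoff, the onboarding, the post-mortem, and the standup.
That leaves the planning session with no forced order relative to the retro — 1.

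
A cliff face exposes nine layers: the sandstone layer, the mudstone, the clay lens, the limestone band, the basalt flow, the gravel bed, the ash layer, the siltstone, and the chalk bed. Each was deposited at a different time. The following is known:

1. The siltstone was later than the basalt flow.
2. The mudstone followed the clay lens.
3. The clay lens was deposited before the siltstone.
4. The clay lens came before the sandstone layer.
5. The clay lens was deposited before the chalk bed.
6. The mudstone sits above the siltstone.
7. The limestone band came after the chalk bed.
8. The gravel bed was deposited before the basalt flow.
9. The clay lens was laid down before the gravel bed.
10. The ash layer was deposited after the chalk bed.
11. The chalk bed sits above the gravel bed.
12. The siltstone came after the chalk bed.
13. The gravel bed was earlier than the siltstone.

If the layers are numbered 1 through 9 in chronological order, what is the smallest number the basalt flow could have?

3

The clay lens and the gravel bed must both come before the basalt flow — 2 forced predecessors.
Nothing else is forced ahead of the basalt flow, so its earliest slot is position 2 + 1 = 3.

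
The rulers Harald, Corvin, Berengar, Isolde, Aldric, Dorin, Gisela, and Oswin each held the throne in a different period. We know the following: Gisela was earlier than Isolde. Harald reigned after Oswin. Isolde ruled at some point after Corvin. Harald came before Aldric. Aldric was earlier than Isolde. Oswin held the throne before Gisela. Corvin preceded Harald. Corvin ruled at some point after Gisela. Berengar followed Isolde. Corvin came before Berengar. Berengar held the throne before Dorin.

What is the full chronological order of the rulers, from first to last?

Oswin, Gisela, Corvin, Harald, Aldric, Isolde, Berengar, Dorin

The constraints fix every adjacent pair, so only one ordering works:
Oswin → Gisela → Corvin → Harald → Aldric → Isolde → Berengar → Dorin.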